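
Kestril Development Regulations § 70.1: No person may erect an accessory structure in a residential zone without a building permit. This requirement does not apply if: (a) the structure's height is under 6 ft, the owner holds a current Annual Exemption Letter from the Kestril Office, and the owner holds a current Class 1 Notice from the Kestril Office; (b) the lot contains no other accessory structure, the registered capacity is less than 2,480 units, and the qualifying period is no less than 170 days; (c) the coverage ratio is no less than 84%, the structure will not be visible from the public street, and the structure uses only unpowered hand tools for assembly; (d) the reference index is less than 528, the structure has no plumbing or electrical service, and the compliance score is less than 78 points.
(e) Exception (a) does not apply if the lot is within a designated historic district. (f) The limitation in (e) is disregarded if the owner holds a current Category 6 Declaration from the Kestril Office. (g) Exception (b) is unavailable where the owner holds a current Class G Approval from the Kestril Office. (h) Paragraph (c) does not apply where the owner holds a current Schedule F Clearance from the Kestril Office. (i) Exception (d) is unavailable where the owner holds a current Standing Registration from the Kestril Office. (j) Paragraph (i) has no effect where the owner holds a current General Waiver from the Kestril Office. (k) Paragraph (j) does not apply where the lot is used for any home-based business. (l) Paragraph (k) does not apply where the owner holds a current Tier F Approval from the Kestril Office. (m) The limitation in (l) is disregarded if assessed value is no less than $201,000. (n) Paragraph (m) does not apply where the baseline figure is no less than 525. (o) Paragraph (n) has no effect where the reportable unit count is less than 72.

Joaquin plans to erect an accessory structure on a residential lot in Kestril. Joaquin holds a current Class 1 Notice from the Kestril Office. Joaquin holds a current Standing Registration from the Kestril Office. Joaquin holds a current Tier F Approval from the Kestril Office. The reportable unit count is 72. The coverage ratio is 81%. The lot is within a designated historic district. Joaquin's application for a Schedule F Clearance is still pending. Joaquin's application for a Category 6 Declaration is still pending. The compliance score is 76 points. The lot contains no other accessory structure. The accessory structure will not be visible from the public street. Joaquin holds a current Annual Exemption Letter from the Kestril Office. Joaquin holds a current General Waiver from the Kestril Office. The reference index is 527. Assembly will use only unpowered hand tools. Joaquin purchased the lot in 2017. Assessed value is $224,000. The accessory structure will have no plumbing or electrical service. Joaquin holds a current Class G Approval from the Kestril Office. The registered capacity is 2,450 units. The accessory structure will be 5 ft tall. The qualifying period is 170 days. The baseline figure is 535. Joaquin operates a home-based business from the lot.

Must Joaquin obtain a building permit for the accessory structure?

Exception (a)'s conditions are all satisfied: the structure's height is 5 ft, under the 6 ft limit; a current Annual Exemption Letter is held; a current Class 1 Notice is held. However, paragraphs (e)–(f) must be considered: (e) operates against (a): the lot is in a historic district. (f), which would lift (e), is inapplicable — the Category 6 Declaration is not current. Exception (a) does not apply.
Exception (b): the lot has no other accessory structure; the registered capacity is 2,450 units, less than the 2,480 units limit; the qualifying period is 170 days, meeting the 170 days threshold — every condition holds. But: (g) operates against (b): a current Class G Approval is held. (b) is therefore removed.
Exception (c) does not apply: the coverage ratio is 81%, short of 84%.
Exception (d): the reference index is 527, less than the 528 limit; there is no plumbing or electrical service; the compliance score is 76 points, less than the 78 points limit — every condition holds. Under paragraphs (i)–(o): (i) would limit (d) — a current Standing Registration is held — but (j) sets (i) aside: (j) is engaged — a current General Waiver is held. (k) would limit (j) — a home-based business operates on the lot — but (l) sets (k) aside: (l) operates — a current Tier F Approval is held. (m) applies (assessed value is $224,000, meeting the $201,000 threshold), but is displaced by (n): (n) applies — the baseline figure is 535, meeting the 525 threshold. (o), which would lift (n), does not operate here — the reportable unit count is 72, not less than 72. (d) remains available.

No — exception (d) applies; Joaquin does not need a building permit.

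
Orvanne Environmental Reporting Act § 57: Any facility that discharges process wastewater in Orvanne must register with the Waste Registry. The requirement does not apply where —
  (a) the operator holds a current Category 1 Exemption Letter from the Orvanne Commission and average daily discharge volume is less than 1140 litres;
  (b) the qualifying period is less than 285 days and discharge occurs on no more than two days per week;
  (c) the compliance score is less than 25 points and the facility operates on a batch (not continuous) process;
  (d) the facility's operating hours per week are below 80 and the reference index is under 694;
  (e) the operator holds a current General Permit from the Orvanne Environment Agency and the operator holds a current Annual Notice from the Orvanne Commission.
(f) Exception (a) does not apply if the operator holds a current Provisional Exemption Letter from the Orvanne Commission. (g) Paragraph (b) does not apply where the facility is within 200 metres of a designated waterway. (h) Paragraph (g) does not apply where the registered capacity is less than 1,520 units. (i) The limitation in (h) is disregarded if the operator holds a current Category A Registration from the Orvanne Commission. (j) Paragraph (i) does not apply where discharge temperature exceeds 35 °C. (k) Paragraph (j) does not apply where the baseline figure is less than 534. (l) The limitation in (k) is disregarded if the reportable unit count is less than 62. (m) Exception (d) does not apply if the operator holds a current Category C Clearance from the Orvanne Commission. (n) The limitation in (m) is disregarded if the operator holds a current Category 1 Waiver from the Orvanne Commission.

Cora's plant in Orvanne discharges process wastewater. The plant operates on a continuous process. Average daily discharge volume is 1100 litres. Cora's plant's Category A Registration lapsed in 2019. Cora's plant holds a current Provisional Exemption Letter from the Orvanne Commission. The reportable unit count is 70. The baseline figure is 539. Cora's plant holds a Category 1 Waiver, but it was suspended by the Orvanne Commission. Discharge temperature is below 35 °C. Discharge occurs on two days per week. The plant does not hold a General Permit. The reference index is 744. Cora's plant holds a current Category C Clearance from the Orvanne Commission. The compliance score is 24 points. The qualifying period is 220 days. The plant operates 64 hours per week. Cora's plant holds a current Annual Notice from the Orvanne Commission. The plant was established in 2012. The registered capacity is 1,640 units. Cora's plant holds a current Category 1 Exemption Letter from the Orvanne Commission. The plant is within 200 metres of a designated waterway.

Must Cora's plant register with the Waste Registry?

Yes — Cora's plant must register with the Waste Registry.

Exception (a) is satisfied on its face — a current Category 1 Exemption Letter is held; average daily discharge volume is 1100 litres, less than the 1140 litres limit. But applying paragraph (f): (f) operates against (a): a current Provisional Exemption Letter is held. So (a) is unavailable.
Exception (b)'s conditions are all satisfied: the qualifying period is 220 days, less than the 285 days limit; discharge occurs on no more than two days per week. But: (g) operates against (b): the plant is within 200 m of a designated waterway. (h) is not engaged (the registered capacity is 1,640 units, not less than 1,520 units), so (g) stands. (b) is therefore removed.
Exception (c) does not apply: the facility operates on a continuous process.
Exception (d) requires that the reference index is under 694; but the reference index is 744, not under 694, so (d) is unavailable.
Exception (e) requires that the operator holds a current General Permit from the Orvanne Environment Agency; but no General Permit is held, so (e) is unavailable.
No exception applies. The general rule governs.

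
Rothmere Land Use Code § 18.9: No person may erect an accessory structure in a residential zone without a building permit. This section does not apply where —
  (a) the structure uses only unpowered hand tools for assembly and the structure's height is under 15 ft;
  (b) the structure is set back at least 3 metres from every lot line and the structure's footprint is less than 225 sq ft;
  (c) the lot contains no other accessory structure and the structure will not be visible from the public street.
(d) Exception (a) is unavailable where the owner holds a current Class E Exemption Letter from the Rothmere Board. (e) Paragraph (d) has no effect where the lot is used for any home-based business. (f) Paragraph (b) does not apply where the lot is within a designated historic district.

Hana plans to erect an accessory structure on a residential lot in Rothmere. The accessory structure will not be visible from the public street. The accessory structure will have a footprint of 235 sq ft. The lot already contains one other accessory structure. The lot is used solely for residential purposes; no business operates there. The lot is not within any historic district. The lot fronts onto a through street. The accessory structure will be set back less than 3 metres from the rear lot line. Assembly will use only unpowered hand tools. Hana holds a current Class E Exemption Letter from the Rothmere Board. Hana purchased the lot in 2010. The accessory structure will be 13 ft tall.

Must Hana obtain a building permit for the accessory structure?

Exception (a): assembly uses only hand tools; the structure's height is 13 ft, under the 15 ft limit — every condition holds. Turning to paragraphs (d)–(e): (d) applies — a current Class E Exemption Letter is held. (e) does not operate here (the lot is solely residential), so (d) stands. Exception (a) does not apply.
Exception (b) fails — the rear setback is under 3 m.
Exception (c) requires that the lot contains no other accessory structure; but the lot already has another accessory structure, so (c) is unavailable.
No exception displaces § 18.9.

Yes — Hana must obtain a building permit.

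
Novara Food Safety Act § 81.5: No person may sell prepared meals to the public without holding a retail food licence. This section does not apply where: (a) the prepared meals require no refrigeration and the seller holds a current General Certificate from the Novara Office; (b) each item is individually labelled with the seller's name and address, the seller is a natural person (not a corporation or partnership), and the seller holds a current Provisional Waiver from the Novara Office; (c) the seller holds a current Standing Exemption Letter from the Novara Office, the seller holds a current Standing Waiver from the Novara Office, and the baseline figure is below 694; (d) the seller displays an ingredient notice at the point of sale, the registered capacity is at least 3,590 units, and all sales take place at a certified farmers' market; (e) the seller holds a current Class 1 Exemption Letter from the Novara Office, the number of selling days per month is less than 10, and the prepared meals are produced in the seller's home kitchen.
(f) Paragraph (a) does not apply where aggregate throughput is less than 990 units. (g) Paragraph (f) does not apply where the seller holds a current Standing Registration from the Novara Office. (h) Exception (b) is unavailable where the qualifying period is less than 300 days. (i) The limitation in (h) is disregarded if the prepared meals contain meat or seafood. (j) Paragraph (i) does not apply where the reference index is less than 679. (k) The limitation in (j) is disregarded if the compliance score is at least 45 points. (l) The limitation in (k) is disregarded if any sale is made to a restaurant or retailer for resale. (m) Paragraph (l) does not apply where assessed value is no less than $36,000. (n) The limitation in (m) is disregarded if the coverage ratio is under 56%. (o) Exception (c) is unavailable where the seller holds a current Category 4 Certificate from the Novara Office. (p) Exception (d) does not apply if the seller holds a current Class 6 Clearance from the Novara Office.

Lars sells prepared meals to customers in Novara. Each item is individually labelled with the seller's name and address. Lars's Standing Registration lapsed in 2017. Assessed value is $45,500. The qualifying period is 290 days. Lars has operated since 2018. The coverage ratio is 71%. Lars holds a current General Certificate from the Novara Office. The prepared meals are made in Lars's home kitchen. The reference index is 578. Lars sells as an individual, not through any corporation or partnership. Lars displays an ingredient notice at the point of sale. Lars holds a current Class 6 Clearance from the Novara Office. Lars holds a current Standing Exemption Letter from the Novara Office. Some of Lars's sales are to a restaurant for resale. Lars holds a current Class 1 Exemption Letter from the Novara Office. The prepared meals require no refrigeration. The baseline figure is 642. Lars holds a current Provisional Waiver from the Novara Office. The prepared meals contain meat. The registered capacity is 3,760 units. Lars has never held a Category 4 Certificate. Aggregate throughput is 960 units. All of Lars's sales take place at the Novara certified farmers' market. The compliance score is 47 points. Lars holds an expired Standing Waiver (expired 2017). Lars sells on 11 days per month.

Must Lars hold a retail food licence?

Exception (a) is satisfied on its face — the prepared meals are shelf-stable; a current General Certificate is held. But applying paragraphs (f)–(g): (f) operates against (a): aggregate throughput is 960 units, less than the 990 units limit. (g) is not triggered (no current Standing Registration is held), so (f) stands. So (a) is unavailable.
Exception (b): items are individually labelled; the seller is a natural person; a current Provisional Waiver is held — every condition holds. Under paragraphs (h)–(n): (h) is engaged (the qualifying period is 290 days, less than the 300 days limit), but is set aside by (i): (i) is engaged — the prepared meals contain meat. (j) is triggered (the reference index is 578, less than the 679 limit), but yields to (k): (k) applies — the compliance score is 47 points, meeting the 45 points threshold. (l) operates (some sales are to a restaurant for resale), but yields to (m): (m) is triggered — assessed value is $45,500, meeting the $36,000 threshold. (n) is not engaged (the coverage ratio is 71%, not under 56%), so (m) stands. (b) remains available.
Exception (c) fails — no current Standing Waiver is held.
All of (d)'s requirements are met (an ingredient notice is displayed; the registered capacity is 3,760 units, meeting the 3,590 units threshold; all sales are at a certified farmers' market). Turning to paragraph (p): (p) operates against (d): a current Class 6 Clearance is held. So (d) is unavailable.
Exception (e) requires that the number of selling days per month is less than 10; but the number of selling days per month is 11, not less than 10, so (e) is unavailable.

No — exception (b) applies; Lars is not required to hold a retail food licence.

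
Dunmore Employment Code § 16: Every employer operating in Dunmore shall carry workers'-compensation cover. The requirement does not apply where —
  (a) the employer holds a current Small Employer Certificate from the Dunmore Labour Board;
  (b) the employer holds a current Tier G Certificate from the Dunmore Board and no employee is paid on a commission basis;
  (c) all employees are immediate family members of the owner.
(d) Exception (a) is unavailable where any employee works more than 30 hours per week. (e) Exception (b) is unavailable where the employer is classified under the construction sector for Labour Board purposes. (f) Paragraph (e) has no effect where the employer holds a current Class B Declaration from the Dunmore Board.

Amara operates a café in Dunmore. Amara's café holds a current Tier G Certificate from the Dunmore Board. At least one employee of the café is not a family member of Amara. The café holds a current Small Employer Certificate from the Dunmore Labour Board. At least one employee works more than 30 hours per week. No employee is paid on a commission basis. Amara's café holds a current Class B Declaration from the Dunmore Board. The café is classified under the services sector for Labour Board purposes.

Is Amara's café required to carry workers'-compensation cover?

No — exception (b) applies; Amara's café is not required to carry workers'-compensation cover.

Exception (a) is satisfied on its face — a current Small Employer Certificate is held. However, paragraph (d) must be considered: (d) is triggered — at least one employee exceeds 30 hours/week. So (a) is unavailable.
Exception (b)'s conditions are all satisfied: a current Tier G Certificate is held; no employee is paid on commission. Considering the limiting provisions: (e), which would limit (b), is not triggered: the café is classified under the services sector. Exception (b) stands.
Exception (c) does not apply: at least one employee is not a family member.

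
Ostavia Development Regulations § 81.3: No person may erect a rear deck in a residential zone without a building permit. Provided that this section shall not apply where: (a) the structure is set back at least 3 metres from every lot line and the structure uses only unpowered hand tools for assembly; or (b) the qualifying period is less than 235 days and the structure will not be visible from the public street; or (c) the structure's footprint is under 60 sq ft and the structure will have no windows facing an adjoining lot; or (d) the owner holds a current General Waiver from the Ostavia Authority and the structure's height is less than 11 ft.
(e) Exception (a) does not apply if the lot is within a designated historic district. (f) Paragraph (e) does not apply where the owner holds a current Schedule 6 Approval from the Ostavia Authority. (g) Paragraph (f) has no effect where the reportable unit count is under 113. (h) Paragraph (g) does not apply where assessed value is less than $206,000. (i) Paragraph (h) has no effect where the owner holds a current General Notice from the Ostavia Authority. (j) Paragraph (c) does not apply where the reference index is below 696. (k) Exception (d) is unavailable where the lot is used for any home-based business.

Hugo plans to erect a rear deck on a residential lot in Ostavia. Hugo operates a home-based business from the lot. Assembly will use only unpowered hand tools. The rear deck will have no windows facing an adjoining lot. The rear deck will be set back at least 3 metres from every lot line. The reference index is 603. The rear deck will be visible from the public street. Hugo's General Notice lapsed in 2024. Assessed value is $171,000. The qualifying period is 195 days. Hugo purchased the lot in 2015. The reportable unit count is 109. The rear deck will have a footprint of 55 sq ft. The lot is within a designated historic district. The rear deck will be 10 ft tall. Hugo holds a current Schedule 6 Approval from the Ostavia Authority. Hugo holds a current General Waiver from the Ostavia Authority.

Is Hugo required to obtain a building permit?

No — exception (a) applies; Hugo does not need a building permit.

Exception (a): the setback is at least 3 m on every side; assembly uses only hand tools — every condition holds. Considering the limiting provisions: (e) would limit (a) — the lot is in a historic district — but (f) sets (e) aside: (f) operates against (e): a current Schedule 6 Approval is held. (g) is engaged (the reportable unit count is 109, under the 113 limit), but is set aside by (h): (h) is engaged — assessed value is $171,000, less than the $206,000 limit. (i) is not triggered (the General Notice is not current), so (h) stands. (a) remains available.
Exception (b) requires that the structure will not be visible from the public street; but the structure will be visible from the street, so (b) is unavailable.
All of (c)'s requirements are met (the structure's footprint is 55 sq ft, under the 60 sq ft limit; no windows face an adjoining lot). But applying paragraph (j): (j) is triggered — the reference index is 603, below the 696 limit. Exception (c) does not apply.
Exception (d)'s conditions are all satisfied: a current General Waiver is held; the structure's height is 10 ft, less than the 11 ft limit. But applying paragraph (k): (k) is engaged — a home-based business operates on the lot. (d) is therefore removed.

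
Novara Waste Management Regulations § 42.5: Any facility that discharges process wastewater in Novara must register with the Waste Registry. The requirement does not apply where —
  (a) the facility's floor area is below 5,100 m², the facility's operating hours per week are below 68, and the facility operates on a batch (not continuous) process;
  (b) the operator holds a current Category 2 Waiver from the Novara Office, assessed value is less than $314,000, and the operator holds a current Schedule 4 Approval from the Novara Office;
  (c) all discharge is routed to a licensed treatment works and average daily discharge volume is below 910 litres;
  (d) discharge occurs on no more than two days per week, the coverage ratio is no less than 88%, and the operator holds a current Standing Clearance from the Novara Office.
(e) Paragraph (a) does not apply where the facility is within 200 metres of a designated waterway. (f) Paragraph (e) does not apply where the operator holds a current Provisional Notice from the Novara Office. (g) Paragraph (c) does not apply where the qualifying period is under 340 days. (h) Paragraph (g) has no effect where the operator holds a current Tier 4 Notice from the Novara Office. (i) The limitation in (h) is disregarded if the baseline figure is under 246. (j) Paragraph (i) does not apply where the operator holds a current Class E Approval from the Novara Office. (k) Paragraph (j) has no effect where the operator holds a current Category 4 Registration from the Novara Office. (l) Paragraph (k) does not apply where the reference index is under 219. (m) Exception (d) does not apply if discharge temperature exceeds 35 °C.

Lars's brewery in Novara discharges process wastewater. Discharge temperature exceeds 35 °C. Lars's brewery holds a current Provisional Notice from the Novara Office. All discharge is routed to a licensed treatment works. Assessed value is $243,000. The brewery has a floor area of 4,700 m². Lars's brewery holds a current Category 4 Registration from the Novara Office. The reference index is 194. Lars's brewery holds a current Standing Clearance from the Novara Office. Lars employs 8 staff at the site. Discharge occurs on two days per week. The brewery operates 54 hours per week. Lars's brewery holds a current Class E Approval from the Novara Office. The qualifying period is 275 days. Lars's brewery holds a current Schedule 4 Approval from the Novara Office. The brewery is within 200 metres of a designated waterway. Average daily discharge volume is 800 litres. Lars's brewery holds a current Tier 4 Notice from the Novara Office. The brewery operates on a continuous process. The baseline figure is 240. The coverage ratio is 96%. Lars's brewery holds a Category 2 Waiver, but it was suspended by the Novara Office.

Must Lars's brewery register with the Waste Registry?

Exception (a) does not apply: the facility operates on a continuous process.
Exception (b) fails — the Category 2 Waiver is not current.
Exception (c)'s conditions are all satisfied: discharge is routed to a licensed treatment works; average daily discharge volume is 800 litres, below the 910 litres limit. As to paragraphs (g)–(l): (g) would limit (c) — the qualifying period is 275 days, under the 340 days limit — but (h) sets (g) aside: (h) operates — a current Tier 4 Notice is held. (i) would limit (h) — the baseline figure is 240, under the 246 limit — but (j) sets (i) aside: (j) operates against (i): a current Class E Approval is held. (k) is triggered (a current Category 4 Registration is held), but yields to (l): (l) is engaged — the reference index is 194, under the 219 limit. Exception (c) stands.
Exception (d)'s conditions are all satisfied: discharge occurs on no more than two days per week; the coverage ratio is 96%, meeting the 88% threshold; a current Standing Clearance is held. But: (m) applies — discharge temperature exceeds 35 °C. Exception (d) does not apply.

No — exception (c) applies; Lars's brewery is not required to register with the Waste Registry.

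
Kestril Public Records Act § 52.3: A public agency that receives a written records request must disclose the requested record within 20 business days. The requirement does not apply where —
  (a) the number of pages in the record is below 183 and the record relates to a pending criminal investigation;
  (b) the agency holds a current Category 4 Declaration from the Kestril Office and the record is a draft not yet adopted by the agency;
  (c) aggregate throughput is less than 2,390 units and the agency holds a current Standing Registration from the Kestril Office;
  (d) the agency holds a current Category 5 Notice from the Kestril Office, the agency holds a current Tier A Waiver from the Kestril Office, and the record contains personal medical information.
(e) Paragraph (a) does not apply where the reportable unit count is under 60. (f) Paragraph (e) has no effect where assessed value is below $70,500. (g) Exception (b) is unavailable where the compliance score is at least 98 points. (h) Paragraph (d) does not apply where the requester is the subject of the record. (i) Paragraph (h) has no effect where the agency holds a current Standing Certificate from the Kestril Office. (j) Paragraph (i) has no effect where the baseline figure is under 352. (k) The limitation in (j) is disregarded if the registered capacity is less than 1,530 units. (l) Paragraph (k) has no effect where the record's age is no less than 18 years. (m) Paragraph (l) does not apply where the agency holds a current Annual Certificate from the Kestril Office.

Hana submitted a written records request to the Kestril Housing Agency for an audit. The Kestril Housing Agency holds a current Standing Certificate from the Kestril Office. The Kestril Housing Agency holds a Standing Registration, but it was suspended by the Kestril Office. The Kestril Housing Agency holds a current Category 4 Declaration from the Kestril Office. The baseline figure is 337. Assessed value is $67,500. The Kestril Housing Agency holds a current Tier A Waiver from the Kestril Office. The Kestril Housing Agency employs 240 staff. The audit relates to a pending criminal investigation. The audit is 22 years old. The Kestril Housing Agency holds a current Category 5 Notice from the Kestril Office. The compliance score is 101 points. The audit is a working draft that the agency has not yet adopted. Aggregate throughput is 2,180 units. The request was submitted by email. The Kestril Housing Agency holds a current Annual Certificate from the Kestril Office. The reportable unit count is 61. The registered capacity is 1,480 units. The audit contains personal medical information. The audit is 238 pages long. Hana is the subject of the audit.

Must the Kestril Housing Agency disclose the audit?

Exception (a) requires that the number of pages in the record is below 183; but the number of pages in the record is 238, not below 183, so (a) is unavailable.
Exception (b): a current Category 4 Declaration is held; the audit is an unadopted draft — every condition holds. However, paragraph (g) must be considered: (g) operates against (b): the compliance score is 101 points, meeting the 98 points threshold. Exception (b) does not apply.
Exception (c) fails — the Standing Registration is not current.
Exception (d): a current Category 5 Notice is held; a current Tier A Waiver is held; the audit contains personal medical information — every condition holds. Under paragraphs (h)–(m): (h) operates (Hana is the subject of the audit), but is set aside by (i): (i) applies — a current Standing Certificate is held. (j) is triggered (the baseline figure is 337, under the 352 limit), but is overridden by (k): (k) operates — the registered capacity is 1,480 units, less than the 1,530 units limit. (l) operates (the record's age is 22 years, meeting the 18 years threshold), but is displaced by (m): (m) operates against (l): a current Annual Certificate is held. So (d) applies.

No — exception (d) applies; the Kestril Housing Agency is not required to disclose the audit.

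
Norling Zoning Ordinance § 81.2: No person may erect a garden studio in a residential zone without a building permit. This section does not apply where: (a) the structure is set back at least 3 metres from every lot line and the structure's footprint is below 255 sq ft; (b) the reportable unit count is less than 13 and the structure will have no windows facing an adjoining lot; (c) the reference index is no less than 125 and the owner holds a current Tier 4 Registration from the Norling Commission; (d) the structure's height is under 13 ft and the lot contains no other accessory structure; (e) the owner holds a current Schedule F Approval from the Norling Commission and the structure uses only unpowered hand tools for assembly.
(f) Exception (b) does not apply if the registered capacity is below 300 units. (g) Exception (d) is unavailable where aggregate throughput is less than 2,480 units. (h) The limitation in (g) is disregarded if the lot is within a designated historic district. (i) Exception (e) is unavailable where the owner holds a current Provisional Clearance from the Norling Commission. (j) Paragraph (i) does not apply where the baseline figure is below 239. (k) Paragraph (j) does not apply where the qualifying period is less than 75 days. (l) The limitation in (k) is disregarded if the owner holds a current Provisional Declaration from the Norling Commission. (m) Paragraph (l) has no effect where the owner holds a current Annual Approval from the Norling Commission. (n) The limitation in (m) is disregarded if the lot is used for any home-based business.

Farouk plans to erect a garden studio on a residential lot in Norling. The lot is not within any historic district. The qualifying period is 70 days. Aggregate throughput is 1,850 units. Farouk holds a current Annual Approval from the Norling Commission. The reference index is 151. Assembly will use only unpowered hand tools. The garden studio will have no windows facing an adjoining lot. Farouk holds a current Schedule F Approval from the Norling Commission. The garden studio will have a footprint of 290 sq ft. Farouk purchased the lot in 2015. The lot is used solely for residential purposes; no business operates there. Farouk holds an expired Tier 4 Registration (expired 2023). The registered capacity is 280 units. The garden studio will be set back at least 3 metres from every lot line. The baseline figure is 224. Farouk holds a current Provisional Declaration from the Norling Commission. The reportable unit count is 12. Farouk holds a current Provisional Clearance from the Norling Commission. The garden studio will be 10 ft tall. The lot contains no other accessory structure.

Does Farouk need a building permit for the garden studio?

Yes — Farouk must obtain a building permit.

Exception (a) does not apply: the structure's footprint is 290 sq ft, not below 255 sq ft.
Exception (b) is satisfied on its face — the reportable unit count is 12, less than the 13 limit; no windows face an adjoining lot. However, paragraph (f) must be considered: (f) applies — the registered capacity is 280 units, below the 300 units limit. So (b) is unavailable.
Exception (c) does not apply: the Tier 4 Registration is not current.
All of (d)'s requirements are met (the structure's height is 10 ft, under the 13 ft limit; the lot has no other accessory structure). However, paragraphs (g)–(h) must be considered: (g) is engaged — aggregate throughput is 1,850 units, less than the 2,480 units limit. (h), which would lift (g), is not engaged — the lot is not in a historic district. (d) is therefore removed.
Exception (e) is satisfied on its face — a current Schedule F Approval is held; assembly uses only hand tools. But applying paragraphs (i)–(n): (i) is engaged — a current Provisional Clearance is held. (j) is triggered (the baseline figure is 224, below the 239 limit), but is displaced by (k): (k) operates against (j): the qualifying period is 70 days, less than the 75 days limit. (l) would limit (k) — a current Provisional Declaration is held — but (m) sets (l) aside: (m) is triggered — a current Annual Approval is held. (n), which would lift (m), does not operate here — the lot is solely residential. Exception (e) does not apply.
None of the exceptions is available; § 81.2 applies in full.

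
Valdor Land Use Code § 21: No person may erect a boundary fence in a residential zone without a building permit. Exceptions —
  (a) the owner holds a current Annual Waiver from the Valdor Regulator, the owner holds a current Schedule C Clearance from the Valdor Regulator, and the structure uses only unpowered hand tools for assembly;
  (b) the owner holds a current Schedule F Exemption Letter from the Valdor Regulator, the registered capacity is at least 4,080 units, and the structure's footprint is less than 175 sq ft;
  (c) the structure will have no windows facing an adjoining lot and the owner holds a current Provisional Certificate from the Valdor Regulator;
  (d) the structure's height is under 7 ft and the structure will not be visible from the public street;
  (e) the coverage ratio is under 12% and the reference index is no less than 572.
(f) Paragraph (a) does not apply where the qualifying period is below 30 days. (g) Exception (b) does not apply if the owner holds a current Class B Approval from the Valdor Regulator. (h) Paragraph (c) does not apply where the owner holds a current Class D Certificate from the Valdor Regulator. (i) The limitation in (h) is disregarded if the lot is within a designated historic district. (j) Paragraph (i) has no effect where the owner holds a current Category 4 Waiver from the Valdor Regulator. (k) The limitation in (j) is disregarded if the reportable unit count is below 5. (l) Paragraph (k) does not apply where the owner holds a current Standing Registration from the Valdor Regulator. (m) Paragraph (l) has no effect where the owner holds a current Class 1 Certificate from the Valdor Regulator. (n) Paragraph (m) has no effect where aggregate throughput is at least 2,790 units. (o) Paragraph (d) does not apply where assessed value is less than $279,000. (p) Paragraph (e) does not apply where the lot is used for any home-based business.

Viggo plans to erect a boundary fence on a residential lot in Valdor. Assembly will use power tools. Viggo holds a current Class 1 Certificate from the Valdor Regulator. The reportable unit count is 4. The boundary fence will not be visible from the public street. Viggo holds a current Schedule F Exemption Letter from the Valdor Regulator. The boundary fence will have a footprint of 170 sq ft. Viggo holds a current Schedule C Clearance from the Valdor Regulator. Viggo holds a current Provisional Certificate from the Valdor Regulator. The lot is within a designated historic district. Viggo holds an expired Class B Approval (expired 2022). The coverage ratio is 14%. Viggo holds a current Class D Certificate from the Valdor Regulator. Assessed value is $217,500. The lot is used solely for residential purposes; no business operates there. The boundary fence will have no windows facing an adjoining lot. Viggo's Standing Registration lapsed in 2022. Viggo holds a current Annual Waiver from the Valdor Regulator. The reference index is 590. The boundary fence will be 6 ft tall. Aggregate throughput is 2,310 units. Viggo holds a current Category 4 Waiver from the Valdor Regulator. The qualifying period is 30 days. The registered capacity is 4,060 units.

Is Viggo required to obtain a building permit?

No — exception (c) applies; Viggo does not need a building permit.

Exception (a) does not apply: assembly uses power tools.
Exception (b) fails — the registered capacity is 4,060 units, short of 4,080 units.
Exception (c) is satisfied on its face — no windows face an adjoining lot; a current Provisional Certificate is held. Applying paragraphs (h)–(n): (h) would limit (c) — a current Class D Certificate is held — but (i) sets (h) aside: (i) is triggered — the lot is in a historic district. (j) would limit (i) — a current Category 4 Waiver is held — but (k) sets (j) aside: (k) operates against (j): the reportable unit count is 4, below the 5 limit. (l) does not operate here (no current Standing Registration is held), so (k) stands. (c) remains available.
Exception (d) is satisfied on its face — the structure's height is 6 ft, under the 7 ft limit; the structure will not be visible from the street. But: (o) operates against (d): assessed value is $217,500, less than the $279,000 limit. Exception (d) does not apply.
Exception (e) fails — the coverage ratio is 14%, not under 12%.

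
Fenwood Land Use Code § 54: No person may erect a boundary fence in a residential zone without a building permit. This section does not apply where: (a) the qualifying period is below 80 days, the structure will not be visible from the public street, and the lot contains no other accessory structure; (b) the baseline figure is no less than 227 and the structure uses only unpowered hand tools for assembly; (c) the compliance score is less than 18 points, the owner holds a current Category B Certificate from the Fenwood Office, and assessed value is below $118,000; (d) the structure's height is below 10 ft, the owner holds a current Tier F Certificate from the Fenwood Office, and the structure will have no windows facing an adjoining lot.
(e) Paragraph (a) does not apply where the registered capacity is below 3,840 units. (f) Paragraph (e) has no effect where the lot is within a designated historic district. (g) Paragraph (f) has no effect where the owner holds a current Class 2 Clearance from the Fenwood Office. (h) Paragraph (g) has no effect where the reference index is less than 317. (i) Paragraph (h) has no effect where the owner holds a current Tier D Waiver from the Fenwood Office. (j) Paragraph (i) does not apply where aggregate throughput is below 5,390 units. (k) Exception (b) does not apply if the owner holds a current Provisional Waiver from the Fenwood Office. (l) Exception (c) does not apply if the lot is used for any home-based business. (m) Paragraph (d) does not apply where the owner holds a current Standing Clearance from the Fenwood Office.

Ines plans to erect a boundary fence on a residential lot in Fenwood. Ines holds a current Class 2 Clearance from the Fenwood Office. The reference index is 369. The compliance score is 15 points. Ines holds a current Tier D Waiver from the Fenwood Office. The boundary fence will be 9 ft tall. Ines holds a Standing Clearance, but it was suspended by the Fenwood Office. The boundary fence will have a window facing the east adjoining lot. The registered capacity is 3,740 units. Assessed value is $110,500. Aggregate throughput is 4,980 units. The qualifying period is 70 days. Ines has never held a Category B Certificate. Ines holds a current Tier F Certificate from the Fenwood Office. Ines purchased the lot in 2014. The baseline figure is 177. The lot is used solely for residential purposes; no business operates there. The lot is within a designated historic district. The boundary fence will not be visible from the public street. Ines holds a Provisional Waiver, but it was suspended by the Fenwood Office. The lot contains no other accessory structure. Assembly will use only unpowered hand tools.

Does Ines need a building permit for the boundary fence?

All of (a)'s requirements are met (the qualifying period is 70 days, below the 80 days limit; the structure will not be visible from the street; the lot has no other accessory structure). But applying paragraphs (e)–(j): (e) is triggered — the registered capacity is 3,740 units, below the 3,840 units limit. (f) is triggered (the lot is in a historic district), but is overridden by (g): (g) operates against (f): a current Class 2 Clearance is held. (h), which would lift (g), is not engaged — the reference index is 369, not less than 317. Exception (a) does not apply.
Exception (b) does not apply: the baseline figure is 177, short of 227.
Exception (c) requires that the owner holds a current Category B Certificate from the Fenwood Office; but there is no Category B Certificate in force, so (c) is unavailable.
Exception (d) fails — a window faces an adjoining lot.
No exception applies. The general rule governs.

Yes — Ines must obtain a building permit.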